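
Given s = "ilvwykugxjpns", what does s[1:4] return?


Input string: 'ilvwykugxjpns'
Operation: slice [1:4]
Extract characters: s[1]='l', s[2]='v', s[3]='w'
Result: lvw


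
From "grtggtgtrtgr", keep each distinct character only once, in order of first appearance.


Input: 'grtggtgtrtgr'
Operation: keep first occurrence of each character
Scan: s[0]='g' new -> keep; s[1]='r' new -> keep; s[2]='t' new -> keep; s[3]='g' seen -> skip; s[4]='g' seen -> skip; s[5]='t' seen -> skip; s[6]='g' seen -> skip; s[7]='t' seen -> skip; s[8]='r' seen -> skip; s[9]='t' seen -> skip; s[10]='g' seen -> skip; s[11]='r' seen -> skip
Result: grt


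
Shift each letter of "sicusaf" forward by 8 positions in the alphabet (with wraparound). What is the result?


Input: 'sicusaf', shift = 8
Operation: for each letter, (position + 8) mod 26
Mapping: 's'(18+8=26, 26 mod 26=0)->'a', 'i'(8+8=16)->'q', 'c'(2+8=10)->'k', 'u'(20+8=28, 28 mod 26=2)->'c', 's'(18+8=26, 26 mod 26=0)->'a', 'a'(0+8=8)->'i', 'f'(5+8=13)->'n'
Result: aqkcain


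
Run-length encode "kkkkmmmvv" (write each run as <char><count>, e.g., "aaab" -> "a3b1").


Input: 'kkkkmmmvv'
Operation: identify consecutive runs
Runs: 'kkkk' -> k4, 'mmm' -> m3, 'vv' -> v2
Encoded: k4m3v2


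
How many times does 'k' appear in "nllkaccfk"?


Input string: 'nllkaccfk'
Target character: 'k'
Scan each position: s[3]='k', s[8]='k'
Matches found at indices: 3, 8
Total: 2


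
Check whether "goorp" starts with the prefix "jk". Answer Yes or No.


Input string: 'goorp'
Prefix to check: 'jk'
First 2 characters of input: 'go'
Match: False
Result: No


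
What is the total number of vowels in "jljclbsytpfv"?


Input string: 'jljclbsytpfv'
Operation: count vowels (a, e, i, o, u)
Scan: s[0]='j', s[1]='l', s[2]='j', s[3]='c', s[4]='l', s[5]='b', s[6]='s', s[7]='y', s[8]='t', s[9]='p', s[10]='f', s[11]='v'
Vowels found: 0
Result: 0


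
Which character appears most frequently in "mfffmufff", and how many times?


Input: 'mfffmufff'
Operation: tally each character
Counts: 'f':6, 'm':2, 'u':1
Maximum: 'f' appears 6 times


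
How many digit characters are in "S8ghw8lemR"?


Input string: 'S8ghw8lemR'
Operation: count digit characters (0-9)
Scan: 'S', '8'(digit), 'g', 'h', 'w', '8'(digit), 'l', 'e', 'm', 'R'
Digits found: 2
Result: 2


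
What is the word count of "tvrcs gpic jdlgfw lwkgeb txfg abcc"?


Input string: 'tvrcs gpic jdlgfw lwkgeb txfg abcc'
Operation: split by spaces
Words found: 'tvrcs', 'gpic', 'jdlgfw', 'lwkgeb', 'txfg', 'abcc'
Word count: 6


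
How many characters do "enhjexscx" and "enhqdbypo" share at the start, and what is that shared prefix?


String 1: 'enhjexscx'
String 2: 'enhqdbypo'
Compare position by position:
pos 0: 'e' vs 'e' match
pos 1: 'n' vs 'n' match
pos 2: 'h' vs 'h' match
pos 3: 'j' vs 'q' differ -> stop
Longest common prefix: "enh" (length 3)


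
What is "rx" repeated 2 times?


Input string: 'rx'
Operation: repeat 2 times
Concatenation: 'rx' + 'rx'
Result: rxrx


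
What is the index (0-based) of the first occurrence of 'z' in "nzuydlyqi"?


Input string: 'nzuydlyqi'
Target: 'z'
Scanning left to right: s[0]='n', s[1]='z'
First match at index: 1


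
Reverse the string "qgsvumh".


Input string: 'qgsvumh'
Operation: reverse character order
Original order: 'q' -> 'g' -> 's' -> 'v' -> 'u' -> 'm' -> 'h'
Reversed order: 'h' -> 'm' -> 'u' -> 'v' -> 's' -> 'g' -> 'q'
Result: hmuvsgq


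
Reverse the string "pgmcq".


Input string: 'pgmcq'
Operation: reverse character order
Original order: 'p' -> 'g' -> 'm' -> 'c' -> 'q'
Reversed order: 'q' -> 'c' -> 'm' -> 'g' -> 'p'
Result: qcmgp


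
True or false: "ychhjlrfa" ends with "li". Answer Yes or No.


Input string: 'ychhjlrfa'
Suffix to check: 'li'
Last 2 characters of input: 'fa'
Match: False
Result: No


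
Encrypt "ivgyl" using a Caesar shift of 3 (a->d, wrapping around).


Input: 'ivgyl', shift = 3
Operation: for each letter, (position + 3) mod 26
Mapping: 'i'(8+3=11)->'l', 'v'(21+3=24)->'y', 'g'(6+3=9)->'j', 'y'(24+3=27, 27 mod 26=1)->'b', 'l'(11+3=14)->'o'
Result: lyjbo


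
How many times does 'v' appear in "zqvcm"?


Input string: 'zqvcm'
Target character: 'v'
Scan each position: s[2]='v'
Matches found at indices: 2
Total: 1


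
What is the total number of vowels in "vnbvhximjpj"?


Input string: 'vnbvhximjpj'
Operation: count vowels (a, e, i, o, u)
Scan: s[0]='v', s[1]='n', s[2]='b', s[3]='v', s[4]='h', s[5]='x', s[6]='i' (vowel), s[7]='m', s[8]='j', s[9]='p', s[10]='j'
Vowels found: 1
Result: 1


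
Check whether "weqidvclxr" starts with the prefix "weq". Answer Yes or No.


Input string: 'weqidvclxr'
Prefix to check: 'weq'
First 3 characters of input: 'weq'
Match: True
Result: Yes


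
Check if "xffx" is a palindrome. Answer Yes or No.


Input string: 'xffx'
Reversed: 'xffx'
Compare pairs: s[0]='x' vs s[3]='x' (match), s[1]='f' vs s[2]='f' (match)
Palindrome: Yes


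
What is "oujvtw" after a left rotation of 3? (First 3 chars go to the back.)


Input: 'oujvtw', shift = 3
Operation: split at index 3 and swap parts
Front part s[0:3] = 'ouj'
Back part s[3:] = 'vtw'
Rotated = back + front = 'vtw' + 'ouj'
Result: vtwouj


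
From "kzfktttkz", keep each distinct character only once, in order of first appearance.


Input: 'kzfktttkz'
Operation: keep first occurrence of each character
Scan: s[0]='k' new -> keep; s[1]='z' new -> keep; s[2]='f' new -> keep; s[3]='k' seen -> skip; s[4]='t' new -> keep; s[5]='t' seen -> skip; s[6]='t' seen -> skip; s[7]='k' seen -> skip; s[8]='z' seen -> skip
Result: kzft


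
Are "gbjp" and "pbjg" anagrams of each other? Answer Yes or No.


String 1: 'gbjp' -> sorted: 'bgjp'
String 2: 'pbjg' -> sorted: 'bgjp'
Compare sorted forms: 'bgjp' == 'bgjp'
Anagram: Yes


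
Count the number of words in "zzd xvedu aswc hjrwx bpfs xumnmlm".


Input string: 'zzd xvedu aswc hjrwx bpfs xumnmlm'
Operation: split by spaces
Words found: 'zzd', 'xvedu', 'aswc', 'hjrwx', 'bpfs', 'xumnmlm'
Word count: 6


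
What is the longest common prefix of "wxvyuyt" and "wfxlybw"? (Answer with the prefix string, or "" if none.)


String 1: 'wxvyuyt'
String 2: 'wfxlybw'
Compare position by position:
pos 0: 'w' vs 'w' match
pos 1: 'x' vs 'f' differ -> stop
Longest common prefix: "w" (length 1)


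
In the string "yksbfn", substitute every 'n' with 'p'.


Input string: 'yksbfn'
Operation: replace 'n' with 'p'
Positions of 'n': 5
After replacement: yksbfp


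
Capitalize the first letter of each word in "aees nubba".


Input string: 'aees nubba'
Operation: capitalize first letter of each word
Word transformations: 'aees'->'Aees', 'nubba'->'Nubba'
Result: Aees Nubba


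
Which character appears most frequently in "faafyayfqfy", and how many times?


Input: 'faafyayfqfy'
Operation: tally each character
Counts: 'a':3, 'f':4, 'q':1, 'y':3
Maximum: 'f' appears 4 times


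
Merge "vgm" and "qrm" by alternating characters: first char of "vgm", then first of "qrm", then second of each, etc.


String 1: 'vgm'
String 2: 'qrm'
Operation: alternate characters
Pairs: 'v'+'q', 'g'+'r', 'm'+'m'
Result: vqgrmm


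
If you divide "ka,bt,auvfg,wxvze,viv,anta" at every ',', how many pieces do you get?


Input string: 'ka,bt,auvfg,wxvze,viv,anta'
Delimiter: ','
Split result: 'ka', 'bt', 'auvfg', 'wxvze', 'viv', 'anta'
Number of parts: 6


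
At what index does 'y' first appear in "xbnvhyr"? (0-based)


Input string: 'xbnvhyr'
Target: 'y'
Scanning left to right: s[0]='x', s[1]='b', s[2]='n', s[3]='v', s[4]='h', s[5]='y'
First match at index: 5


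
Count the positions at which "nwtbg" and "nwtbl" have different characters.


String 1: 'nwtbg'
String 2: 'nwtbl'
Compare each position: pos 0: 'n'=='n', pos 1: 'w'=='w', pos 2: 't'=='t', pos 3: 'b'=='b', pos 4: 'g'!='l'
Differing positions: 1
Hamming distance: 1


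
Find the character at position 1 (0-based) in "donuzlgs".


Input string: 'donuzlgs'
Operation: get character at index 1
Index mapping: s[0]='d', s[1]='o'
Result: 'o'


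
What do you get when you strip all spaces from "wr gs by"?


Input string: 'wr gs by'
Operation: remove all spaces
Words: 'wr', 'gs', 'by'
Join without spaces: wrgsby


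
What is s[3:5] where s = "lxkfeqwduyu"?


Input string: 'lxkfeqwduyu'
Operation: slice [3:5]
Extract characters: s[3]='f', s[4]='e'
Result: fe


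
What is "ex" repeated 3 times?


Input string: 'ex'
Operation: repeat 3 times
Concatenation: 'ex' + 'ex' + 'ex'
Result: exexex


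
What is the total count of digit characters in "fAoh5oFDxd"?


Input string: 'fAoh5oFDxd'
Operation: count digit characters (0-9)
Scan: 'f', 'A', 'o', 'h', '5'(digit), 'o', 'F', 'D', 'x', 'd'
Digits found: 1
Result: 1


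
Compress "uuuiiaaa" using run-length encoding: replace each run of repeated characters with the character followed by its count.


Input: 'uuuiiaaa'
Operation: identify consecutive runs
Runs: 'uuu' -> u3, 'ii' -> i2, 'aaa' -> a3
Encoded: u3i2a3


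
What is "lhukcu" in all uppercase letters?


Input string: 'lhukcu'
Operation: convert each letter to uppercase
Mapping: 'l'->'L', 'h'->'H', 'u'->'U', 'k'->'K', 'c'->'C', 'u'->'U'
Result: LHUKCU


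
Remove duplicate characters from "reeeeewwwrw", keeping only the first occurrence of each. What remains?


Input: 'reeeeewwwrw'
Operation: keep first occurrence of each character
Scan: s[0]='r' new -> keep; s[1]='e' new -> keep; s[2]='e' seen -> skip; s[3]='e' seen -> skip; s[4]='e' seen -> skip; s[5]='e' seen -> skip; s[6]='w' new -> keep; s[7]='w' seen -> skip; s[8]='w' seen -> skip; s[9]='r' seen -> skip; s[10]='w' seen -> skip
Result: rew


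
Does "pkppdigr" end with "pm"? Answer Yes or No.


Input string: 'pkppdigr'
Suffix to check: 'pm'
Last 2 characters of input: 'gr'
Match: False
Result: No


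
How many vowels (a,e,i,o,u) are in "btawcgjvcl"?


Input string: 'btawcgjvcl'
Operation: count vowels (a, e, i, o, u)
Scan: s[0]='b', s[1]='t', s[2]='a' (vowel), s[3]='w', s[4]='c', s[5]='g', s[6]='j', s[7]='v', s[8]='c', s[9]='l'
Vowels found: 1
Result: 1


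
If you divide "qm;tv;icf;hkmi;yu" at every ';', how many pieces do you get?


Input string: 'qm;tv;icf;hkmi;yu'
Delimiter: ';'
Split result: 'qm', 'tv', 'icf', 'hkmi', 'yu'
Number of parts: 5


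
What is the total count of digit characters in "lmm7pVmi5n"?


Input string: 'lmm7pVmi5n'
Operation: count digit characters (0-9)
Scan: 'l', 'm', 'm', '7'(digit), 'p', 'V', 'm', 'i', '5'(digit), 'n'
Digits found: 2
Result: 2


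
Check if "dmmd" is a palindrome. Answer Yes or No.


Input string: 'dmmd'
Reversed: 'dmmd'
Compare pairs: s[0]='d' vs s[3]='d' (match), s[1]='m' vs s[2]='m' (match)
Palindrome: Yes


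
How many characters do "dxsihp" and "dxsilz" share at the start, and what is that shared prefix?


String 1: 'dxsihp'
String 2: 'dxsilz'
Compare position by position:
pos 0: 'd' vs 'd' match
pos 1: 'x' vs 'x' match
pos 2: 's' vs 's' match
pos 3: 'i' vs 'i' match
pos 4: 'h' vs 'l' differ -> stop
Longest common prefix: "dxsi" (length 4)


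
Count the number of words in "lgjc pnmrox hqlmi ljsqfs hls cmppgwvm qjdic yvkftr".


Input string: 'lgjc pnmrox hqlmi ljsqfs hls cmppgwvm qjdic yvkftr'
Operation: split by spaces
Words found: 'lgjc', 'pnmrox', 'hqlmi', 'ljsqfs', 'hls', 'cmppgwvm', 'qjdic', 'yvkftr'
Word count: 8


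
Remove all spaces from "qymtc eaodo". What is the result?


Input string: 'qymtc eaodo'
Operation: remove all spaces
Words: 'qymtc', 'eaodo'
Join without spaces: qymtceaodo


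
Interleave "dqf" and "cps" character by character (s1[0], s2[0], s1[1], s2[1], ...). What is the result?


String 1: 'dqf'
String 2: 'cps'
Operation: alternate characters
Pairs: 'd'+'c', 'q'+'p', 'f'+'s'
Result: dcqpfs


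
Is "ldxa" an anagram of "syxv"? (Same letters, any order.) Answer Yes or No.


String 1: 'syxv' -> sorted: 'svxy'
String 2: 'ldxa' -> sorted: 'adlx'
Compare sorted forms: 'svxy' != 'adlx'
Anagram: No


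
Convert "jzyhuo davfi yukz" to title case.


Input string: 'jzyhuo davfi yukz'
Operation: capitalize first letter of each word
Word transformations: 'jzyhuo'->'Jzyhuo', 'davfi'->'Davfi', 'yukz'->'Yukz'
Result: Jzyhuo Davfi Yukz


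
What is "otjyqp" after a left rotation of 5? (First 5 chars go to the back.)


Input: 'otjyqp', shift = 5
Operation: split at index 5 and swap parts
Front part s[0:5] = 'otjyq'
Back part s[5:] = 'p'
Rotated = back + front = 'p' + 'otjyq'
Result: potjyq


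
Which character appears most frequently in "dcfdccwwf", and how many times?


Input: 'dcfdccwwf'
Operation: tally each character
Counts: 'c':3, 'd':2, 'f':2, 'w':2
Maximum: 'c' appears 3 times


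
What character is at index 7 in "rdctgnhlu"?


Input string: 'rdctgnhlu'
Operation: get character at index 7
Index mapping: s[0]='r', s[1]='d', s[2]='c', s[3]='t', s[4]='g', s[5]='n', s[6]='h', s[7]='l'
Result: 'l'


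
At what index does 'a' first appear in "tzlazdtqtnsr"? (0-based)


Input string: 'tzlazdtqtnsr'
Target: 'a'
Scanning left to right: s[0]='t', s[1]='z', s[2]='l', s[3]='a'
First match at index: 3


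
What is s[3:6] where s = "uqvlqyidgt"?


Input string: 'uqvlqyidgt'
Operation: slice [3:6]
Extract characters: s[3]='l', s[4]='q', s[5]='y'
Result: lqy


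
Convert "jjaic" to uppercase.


Input string: 'jjaic'
Operation: convert each letter to uppercase
Mapping: 'j'->'J', 'j'->'J', 'a'->'A', 'i'->'I', 'c'->'C'
Result: JJAIC


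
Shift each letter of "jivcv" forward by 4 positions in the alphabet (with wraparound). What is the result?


Input: 'jivcv', shift = 4
Operation: for each letter, (position + 4) mod 26
Mapping: 'j'(9+4=13)->'n', 'i'(8+4=12)->'m', 'v'(21+4=25)->'z', 'c'(2+4=6)->'g', 'v'(21+4=25)->'z'
Result: nmzgz


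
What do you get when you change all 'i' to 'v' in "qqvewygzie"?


Input string: 'qqvewygzie'
Operation: replace 'i' with 'v'
Positions of 'i': 8
After replacement: qqvewygzve


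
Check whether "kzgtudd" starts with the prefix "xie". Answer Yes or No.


Input string: 'kzgtudd'
Prefix to check: 'xie'
First 3 characters of input: 'kzg'
Match: False
Result: No


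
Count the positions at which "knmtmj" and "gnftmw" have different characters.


String 1: 'knmtmj'
String 2: 'gnftmw'
Compare each position: pos 0: 'k'!='g', pos 1: 'n'=='n', pos 2: 'm'!='f', pos 3: 't'=='t', pos 4: 'm'=='m', pos 5: 'j'!='w'
Differing positions: 3
Hamming distance: 3


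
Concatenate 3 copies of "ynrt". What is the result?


Input string: 'ynrt'
Operation: repeat 3 times
Concatenation: 'ynrt' + 'ynrt' + 'ynrt'
Result: ynrtynrtynrt


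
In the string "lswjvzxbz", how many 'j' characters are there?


Input string: 'lswjvzxbz'
Target character: 'j'
Scan each position: s[3]='j'
Matches found at indices: 3
Total: 1


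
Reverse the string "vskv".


Input string: 'vskv'
Operation: reverse character order
Original order: 'v' -> 's' -> 'k' -> 'v'
Reversed order: 'v' -> 'k' -> 's' -> 'v'
Result: vksv


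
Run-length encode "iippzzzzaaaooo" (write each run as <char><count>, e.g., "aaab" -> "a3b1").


Input: 'iippzzzzaaaooo'
Operation: identify consecutive runs
Runs: 'ii' -> i2, 'pp' -> p2, 'zzzz' -> z4, 'aaa' -> a3, 'ooo' -> o3
Encoded: i2p2z4a3o3


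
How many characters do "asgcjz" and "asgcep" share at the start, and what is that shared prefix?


String 1: 'asgcjz'
String 2: 'asgcep'
Compare position by position:
pos 0: 'a' vs 'a' match
pos 1: 's' vs 's' match
pos 2: 'g' vs 'g' match
pos 3: 'c' vs 'c' match
pos 4: 'j' vs 'e' differ -> stop
Longest common prefix: "asgc" (length 4)


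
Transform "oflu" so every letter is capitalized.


Input string: 'oflu'
Operation: convert each letter to uppercase
Mapping: 'o'->'O', 'f'->'F', 'l'->'L', 'u'->'U'
Result: OFLU


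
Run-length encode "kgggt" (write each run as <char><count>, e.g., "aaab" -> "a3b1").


Input: 'kgggt'
Operation: identify consecutive runs
Runs: 'k' -> k1, 'ggg' -> g3, 't' -> t1
Encoded: k1g3t1


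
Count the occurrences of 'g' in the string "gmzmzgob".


Input string: 'gmzmzgob'
Target character: 'g'
Scan each position: s[0]='g', s[5]='g'
Matches found at indices: 0, 5
Total: 2


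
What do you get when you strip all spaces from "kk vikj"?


Input string: 'kk vikj'
Operation: remove all spaces
Words: 'kk', 'vikj'
Join without spaces: kkvikj


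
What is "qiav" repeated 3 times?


Input string: 'qiav'
Operation: repeat 3 times
Concatenation: 'qiav' + 'qiav' + 'qiav'
Result: qiavqiavqiav


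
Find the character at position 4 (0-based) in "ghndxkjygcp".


Input string: 'ghndxkjygcp'
Operation: get character at index 4
Index mapping: s[0]='g', s[1]='h', s[2]='n', s[3]='d', s[4]='x'
Result: 'x'


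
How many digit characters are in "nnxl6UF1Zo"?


Input string: 'nnxl6UF1Zo'
Operation: count digit characters (0-9)
Scan: 'n', 'n', 'x', 'l', '6'(digit), 'U', 'F', '1'(digit), 'Z', 'o'
Digits found: 2
Result: 2


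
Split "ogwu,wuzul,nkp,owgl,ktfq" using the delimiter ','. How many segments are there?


Input string: 'ogwu,wuzul,nkp,owgl,ktfq'
Delimiter: ','
Split result: 'ogwu', 'wuzul', 'nkp', 'owgl', 'ktfq'
Number of parts: 5


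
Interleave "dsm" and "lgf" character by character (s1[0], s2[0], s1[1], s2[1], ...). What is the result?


String 1: 'dsm'
String 2: 'lgf'
Operation: alternate characters
Pairs: 'd'+'l', 's'+'g', 'm'+'f'
Result: dlsgmf


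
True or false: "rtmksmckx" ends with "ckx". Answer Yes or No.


Input string: 'rtmksmckx'
Suffix to check: 'ckx'
Last 3 characters of input: 'ckx'
Match: True
Result: Yes


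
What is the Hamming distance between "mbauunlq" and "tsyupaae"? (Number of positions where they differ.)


String 1: 'mbauunlq'
String 2: 'tsyupaae'
Compare each position: pos 0: 'm'!='t', pos 1: 'b'!='s', pos 2: 'a'!='y', pos 3: 'u'=='u', pos 4: 'u'!='p', pos 5: 'n'!='a', pos 6: 'l'!='a', pos 7: 'q'!='e'
Differing positions: 7
Hamming distance: 7


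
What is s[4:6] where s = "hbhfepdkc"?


Input string: 'hbhfepdkc'
Operation: slice [4:6]
Extract characters: s[4]='e', s[5]='p'
Result: ep


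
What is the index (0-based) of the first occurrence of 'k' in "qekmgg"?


Input string: 'qekmgg'
Target: 'k'
Scanning left to right: s[0]='q', s[1]='e', s[2]='k'
First match at index: 2


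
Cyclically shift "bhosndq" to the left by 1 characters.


Input: 'bhosndq', shift = 1
Operation: split at index 1 and swap parts
Front part s[0:1] = 'b'
Back part s[1:] = 'hosndq'
Rotated = back + front = 'hosndq' + 'b'
Result: hosndqb


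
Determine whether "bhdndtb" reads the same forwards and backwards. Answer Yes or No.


Input string: 'bhdndtb'
Reversed: 'btdndhb'
Compare pairs: s[0]='b' vs s[6]='b' (match), s[1]='h' vs s[5]='t' (mismatch), s[2]='d' vs s[4]='d' (match)
Palindrome: No


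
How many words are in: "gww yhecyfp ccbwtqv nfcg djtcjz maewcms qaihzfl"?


Input string: 'gww yhecyfp ccbwtqv nfcg djtcjz maewcms qaihzfl'
Operation: split by spaces
Words found: 'gww', 'yhecyfp', 'ccbwtqv', 'nfcg', 'djtcjz', 'maewcms', 'qaihzfl'
Word count: 7


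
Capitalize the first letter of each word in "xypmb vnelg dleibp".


Input string: 'xypmb vnelg dleibp'
Operation: capitalize first letter of each word
Word transformations: 'xypmb'->'Xypmb', 'vnelg'->'Vnelg', 'dleibp'->'Dleibp'
Result: Xypmb Vnelg Dleibp


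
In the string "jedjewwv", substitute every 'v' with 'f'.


Input string: 'jedjewwv'
Operation: replace 'v' with 'f'
Positions of 'v': 7
After replacement: jedjewwf


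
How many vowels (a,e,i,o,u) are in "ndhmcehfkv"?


Input string: 'ndhmcehfkv'
Operation: count vowels (a, e, i, o, u)
Scan: s[0]='n', s[1]='d', s[2]='h', s[3]='m', s[4]='c', s[5]='e' (vowel), s[6]='h', s[7]='f', s[8]='k', s[9]='v'
Vowels found: 1
Result: 1


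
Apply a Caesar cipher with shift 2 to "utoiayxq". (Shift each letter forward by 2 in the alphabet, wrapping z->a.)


Input: 'utoiayxq', shift = 2
Operation: for each letter, (position + 2) mod 26
Mapping: 'u'(20+2=22)->'w', 't'(19+2=21)->'v', 'o'(14+2=16)->'q', 'i'(8+2=10)->'k', 'a'(0+2=2)->'c', 'y'(24+2=26, 26 mod 26=0)->'a', 'x'(23+2=25)->'z', 'q'(16+2=18)->'s'
Result: wvqkcazs


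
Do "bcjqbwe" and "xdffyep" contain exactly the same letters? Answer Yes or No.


String 1: 'bcjqbwe' -> sorted: 'bbcejqw'
String 2: 'xdffyep' -> sorted: 'deffpxy'
Compare sorted forms: 'bbcejqw' != 'deffpxy'
Anagram: No


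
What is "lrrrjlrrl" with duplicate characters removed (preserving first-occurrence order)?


Input: 'lrrrjlrrl'
Operation: keep first occurrence of each character
Scan: s[0]='l' new -> keep; s[1]='r' new -> keep; s[2]='r' seen -> skip; s[3]='r' seen -> skip; s[4]='j' new -> keep; s[5]='l' seen -> skip; s[6]='r' seen -> skip; s[7]='r' seen -> skip; s[8]='l' seen -> skip
Result: lrj


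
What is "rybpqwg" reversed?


Input string: 'rybpqwg'
Operation: reverse character order
Original order: 'r' -> 'y' -> 'b' -> 'p' -> 'q' -> 'w' -> 'g'
Reversed order: 'g' -> 'w' -> 'q' -> 'p' -> 'b' -> 'y' -> 'r'
Result: gwqpbyr


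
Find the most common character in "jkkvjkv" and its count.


Input: 'jkkvjkv'
Operation: tally each character
Counts: 'j':2, 'k':3, 'v':2
Maximum: 'k' appears 3 times


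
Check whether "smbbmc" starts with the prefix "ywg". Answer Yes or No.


Input string: 'smbbmc'
Prefix to check: 'ywg'
First 3 characters of input: 'smb'
Match: False
Result: No


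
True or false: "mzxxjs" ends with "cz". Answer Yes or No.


Input string: 'mzxxjs'
Suffix to check: 'cz'
Last 2 characters of input: 'js'
Match: False
Result: No


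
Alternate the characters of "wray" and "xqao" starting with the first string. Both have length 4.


String 1: 'wray'
String 2: 'xqao'
Operation: alternate characters
Pairs: 'w'+'x', 'r'+'q', 'a'+'a', 'y'+'o'
Result: wxrqaayo


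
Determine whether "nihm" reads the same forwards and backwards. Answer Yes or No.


Input string: 'nihm'
Reversed: 'mhin'
Compare pairs: s[0]='n' vs s[3]='m' (mismatch), s[1]='i' vs s[2]='h' (mismatch)
Palindrome: No


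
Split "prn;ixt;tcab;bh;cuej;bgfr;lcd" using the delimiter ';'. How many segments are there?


Input string: 'prn;ixt;tcab;bh;cuej;bgfr;lcd'
Delimiter: ';'
Split result: 'prn', 'ixt', 'tcab', 'bh', 'cuej', 'bgfr', 'lcd'
Number of parts: 7


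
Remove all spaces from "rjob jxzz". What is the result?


Input string: 'rjob jxzz'
Operation: remove all spaces
Words: 'rjob', 'jxzz'
Join without spaces: rjobjxzz


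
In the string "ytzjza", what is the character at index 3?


Input string: 'ytzjza'
Operation: get character at index 3
Index mapping: s[0]='y', s[1]='t', s[2]='z', s[3]='j'
Result: 'j'


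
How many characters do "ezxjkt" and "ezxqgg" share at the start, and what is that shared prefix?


String 1: 'ezxjkt'
String 2: 'ezxqgg'
Compare position by position:
pos 0: 'e' vs 'e' match
pos 1: 'z' vs 'z' match
pos 2: 'x' vs 'x' match
pos 3: 'j' vs 'q' differ -> stop
Longest common prefix: "ezx" (length 3)


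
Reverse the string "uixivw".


Input string: 'uixivw'
Operation: reverse character order
Original order: 'u' -> 'i' -> 'x' -> 'i' -> 'v' -> 'w'
Reversed order: 'w' -> 'v' -> 'i' -> 'x' -> 'i' -> 'u'
Result: wvixiu


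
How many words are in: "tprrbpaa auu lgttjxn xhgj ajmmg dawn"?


Input string: 'tprrbpaa auu lgttjxn xhgj ajmmg dawn'
Operation: split by spaces
Words found: 'tprrbpaa', 'auu', 'lgttjxn', 'xhgj', 'ajmmg', 'dawn'
Word count: 6


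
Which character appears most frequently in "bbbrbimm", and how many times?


Input: 'bbbrbimm'
Operation: tally each character
Counts: 'b':4, 'i':1, 'm':2, 'r':1
Maximum: 'b' appears 4 times


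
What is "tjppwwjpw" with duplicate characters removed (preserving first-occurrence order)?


Input: 'tjppwwjpw'
Operation: keep first occurrence of each character
Scan: s[0]='t' new -> keep; s[1]='j' new -> keep; s[2]='p' new -> keep; s[3]='p' seen -> skip; s[4]='w' new -> keep; s[5]='w' seen -> skip; s[6]='j' seen -> skip; s[7]='p' seen -> skip; s[8]='w' seen -> skip
Result: tjpw


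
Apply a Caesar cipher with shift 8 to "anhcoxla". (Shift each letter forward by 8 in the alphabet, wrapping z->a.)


Input: 'anhcoxla', shift = 8
Operation: for each letter, (position + 8) mod 26
Mapping: 'a'(0+8=8)->'i', 'n'(13+8=21)->'v', 'h'(7+8=15)->'p', 'c'(2+8=10)->'k', 'o'(14+8=22)->'w', 'x'(23+8=31, 31 mod 26=5)->'f', 'l'(11+8=19)->'t', 'a'(0+8=8)->'i'
Result: ivpkwfti


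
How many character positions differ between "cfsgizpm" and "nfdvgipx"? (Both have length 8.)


String 1: 'cfsgizpm'
String 2: 'nfdvgipx'
Compare each position: pos 0: 'c'!='n', pos 1: 'f'=='f', pos 2: 's'!='d', pos 3: 'g'!='v', pos 4: 'i'!='g', pos 5: 'z'!='i', pos 6: 'p'=='p', pos 7: 'm'!='x'
Differing positions: 6
Hamming distance: 6


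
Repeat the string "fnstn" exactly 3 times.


Input string: 'fnstn'
Operation: repeat 3 times
Concatenation: 'fnstn' + 'fnstn' + 'fnstn'
Result: fnstnfnstnfnstn


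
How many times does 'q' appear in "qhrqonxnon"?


Input string: 'qhrqonxnon'
Target character: 'q'
Scan each position: s[0]='q', s[3]='q'
Matches found at indices: 0, 3
Total: 2


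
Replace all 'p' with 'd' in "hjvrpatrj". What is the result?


Input string: 'hjvrpatrj'
Operation: replace 'p' with 'd'
Positions of 'p': 4
After replacement: hjvrdatrj


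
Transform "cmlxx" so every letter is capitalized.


Input string: 'cmlxx'
Operation: convert each letter to uppercase
Mapping: 'c'->'C', 'm'->'M', 'l'->'L', 'x'->'X', 'x'->'X'
Result: CMLXX


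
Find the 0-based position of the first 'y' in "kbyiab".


Input string: 'kbyiab'
Target: 'y'
Scanning left to right: s[0]='k', s[1]='b', s[2]='y'
First match at index: 2


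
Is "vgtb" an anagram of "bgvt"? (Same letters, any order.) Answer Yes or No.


String 1: 'bgvt' -> sorted: 'bgtv'
String 2: 'vgtb' -> sorted: 'bgtv'
Compare sorted forms: 'bgtv' == 'bgtv'
Anagram: Yes


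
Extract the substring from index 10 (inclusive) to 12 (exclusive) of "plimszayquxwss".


Input string: 'plimszayquxwss'
Operation: slice [10:12]
Extract characters: s[10]='x', s[11]='w'
Result: xw


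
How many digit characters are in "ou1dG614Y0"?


Input string: 'ou1dG614Y0'
Operation: count digit characters (0-9)
Scan: 'o', 'u', '1'(digit), 'd', 'G', '6'(digit), '1'(digit), '4'(digit), 'Y', '0'(digit)
Digits found: 5
Result: 5


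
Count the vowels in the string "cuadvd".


Input string: 'cuadvd'
Operation: count vowels (a, e, i, o, u)
Scan: s[0]='c', s[1]='u' (vowel), s[2]='a' (vowel), s[3]='d', s[4]='v', s[5]='d'
Vowels found: 2
Result: 2


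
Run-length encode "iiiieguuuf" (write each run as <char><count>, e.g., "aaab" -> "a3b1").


Input: 'iiiieguuuf'
Operation: identify consecutive runs
Runs: 'iiii' -> i4, 'e' -> e1, 'g' -> g1, 'uuu' -> u3, 'f' -> f1
Encoded: i4e1g1u3f1


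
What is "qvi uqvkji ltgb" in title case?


Input string: 'qvi uqvkji ltgb'
Operation: capitalize first letter of each word
Word transformations: 'qvi'->'Qvi', 'uqvkji'->'Uqvkji', 'ltgb'->'Ltgb'
Result: Qvi Uqvkji Ltgb


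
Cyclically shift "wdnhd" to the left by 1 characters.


Input: 'wdnhd', shift = 1
Operation: split at index 1 and swap parts
Front part s[0:1] = 'w'
Back part s[1:] = 'dnhd'
Rotated = back + front = 'dnhd' + 'w'
Result: dnhdw


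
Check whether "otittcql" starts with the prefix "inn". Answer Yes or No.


Input string: 'otittcql'
Prefix to check: 'inn'
First 3 characters of input: 'oti'
Match: False
Result: No


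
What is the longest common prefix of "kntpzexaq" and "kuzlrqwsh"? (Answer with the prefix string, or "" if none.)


String 1: 'kntpzexaq'
String 2: 'kuzlrqwsh'
Compare position by position:
pos 0: 'k' vs 'k' match
pos 1: 'n' vs 'u' differ -> stop
Longest common prefix: "k" (length 1)


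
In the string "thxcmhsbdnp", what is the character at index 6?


Input string: 'thxcmhsbdnp'
Operation: get character at index 6
Index mapping: s[0]='t', s[1]='h', s[2]='x', s[3]='c', s[4]='m', s[5]='h', s[6]='s'
Result: 's'


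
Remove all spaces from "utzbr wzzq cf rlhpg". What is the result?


Input string: 'utzbr wzzq cf rlhpg'
Operation: remove all spaces
Words: 'utzbr', 'wzzq', 'cf', 'rlhpg'
Join without spaces: utzbrwzzqcfrlhpg


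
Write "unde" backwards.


Input string: 'unde'
Operation: reverse character order
Original order: 'u' -> 'n' -> 'd' -> 'e'
Reversed order: 'e' -> 'd' -> 'n' -> 'u'
Result: ednu


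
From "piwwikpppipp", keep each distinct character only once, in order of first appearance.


Input: 'piwwikpppipp'
Operation: keep first occurrence of each character
Scan: s[0]='p' new -> keep; s[1]='i' new -> keep; s[2]='w' new -> keep; s[3]='w' seen -> skip; s[4]='i' seen -> skip; s[5]='k' new -> keep; s[6]='p' seen -> skip; s[7]='p' seen -> skip; s[8]='p' seen -> skip; s[9]='i' seen -> skip; s[10]='p' seen -> skip; s[11]='p' seen -> skip
Result: piwk


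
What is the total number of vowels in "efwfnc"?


Input string: 'efwfnc'
Operation: count vowels (a, e, i, o, u)
Scan: s[0]='e' (vowel), s[1]='f', s[2]='w', s[3]='f', s[4]='n', s[5]='c'
Vowels found: 1
Result: 1


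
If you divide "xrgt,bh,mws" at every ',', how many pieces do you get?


Input string: 'xrgt,bh,mws'
Delimiter: ','
Split result: 'xrgt', 'bh', 'mws'
Number of parts: 3


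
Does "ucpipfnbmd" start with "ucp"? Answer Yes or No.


Input string: 'ucpipfnbmd'
Prefix to check: 'ucp'
First 3 characters of input: 'ucp'
Match: True
Result: Yes


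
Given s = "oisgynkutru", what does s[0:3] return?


Input string: 'oisgynkutru'
Operation: slice [0:3]
Extract characters: s[0]='o', s[1]='i', s[2]='s'
Result: ois


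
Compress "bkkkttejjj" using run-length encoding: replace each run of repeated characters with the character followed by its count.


Input: 'bkkkttejjj'
Operation: identify consecutive runs
Runs: 'b' -> b1, 'kkk' -> k3, 'tt' -> t2, 'e' -> e1, 'jjj' -> j3
Encoded: b1k3t2e1j3


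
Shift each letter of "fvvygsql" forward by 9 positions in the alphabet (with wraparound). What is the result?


Input: 'fvvygsql', shift = 9
Operation: for each letter, (position + 9) mod 26
Mapping: 'f'(5+9=14)->'o', 'v'(21+9=30, 30 mod 26=4)->'e', 'v'(21+9=30, 30 mod 26=4)->'e', 'y'(24+9=33, 33 mod 26=7)->'h', 'g'(6+9=15)->'p', 's'(18+9=27, 27 mod 26=1)->'b', 'q'(16+9=25)->'z', 'l'(11+9=20)->'u'
Result: oeehpbzu


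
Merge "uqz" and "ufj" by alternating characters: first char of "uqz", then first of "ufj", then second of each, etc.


String 1: 'uqz'
String 2: 'ufj'
Operation: alternate characters
Pairs: 'u'+'u', 'q'+'f', 'z'+'j'
Result: uuqfzj


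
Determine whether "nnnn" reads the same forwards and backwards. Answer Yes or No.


Input string: 'nnnn'
Reversed: 'nnnn'
Compare pairs: s[0]='n' vs s[3]='n' (match), s[1]='n' vs s[2]='n' (match)
Palindrome: Yes


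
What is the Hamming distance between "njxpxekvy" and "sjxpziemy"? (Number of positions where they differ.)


String 1: 'njxpxekvy'
String 2: 'sjxpziemy'
Compare each position: pos 0: 'n'!='s', pos 1: 'j'=='j', pos 2: 'x'=='x', pos 3: 'p'=='p', pos 4: 'x'!='z', pos 5: 'e'!='i', pos 6: 'k'!='e', pos 7: 'v'!='m', pos 8: 'y'=='y'
Differing positions: 5
Hamming distance: 5


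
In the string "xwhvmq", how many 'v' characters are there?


Input string: 'xwhvmq'
Target character: 'v'
Scan each position: s[3]='v'
Matches found at indices: 3
Total: 1


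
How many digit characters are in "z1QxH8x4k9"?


Input string: 'z1QxH8x4k9'
Operation: count digit characters (0-9)
Scan: 'z', '1'(digit), 'Q', 'x', 'H', '8'(digit), 'x', '4'(digit), 'k', '9'(digit)
Digits found: 4
Result: 4


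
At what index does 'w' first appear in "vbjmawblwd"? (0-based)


Input string: 'vbjmawblwd'
Target: 'w'
Scanning left to right: s[0]='v', s[1]='b', s[2]='j', s[3]='m', s[4]='a', s[5]='w'
First match at index: 5


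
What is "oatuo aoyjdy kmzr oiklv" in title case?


Input string: 'oatuo aoyjdy kmzr oiklv'
Operation: capitalize first letter of each word
Word transformations: 'oatuo'->'Oatuo', 'aoyjdy'->'Aoyjdy', 'kmzr'->'Kmzr', 'oiklv'->'Oiklv'
Result: Oatuo Aoyjdy Kmzr Oiklv


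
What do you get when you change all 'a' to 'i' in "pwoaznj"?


Input string: 'pwoaznj'
Operation: replace 'a' with 'i'
Positions of 'a': 3
After replacement: pwoiznj


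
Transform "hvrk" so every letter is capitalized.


Input string: 'hvrk'
Operation: convert each letter to uppercase
Mapping: 'h'->'H', 'v'->'V', 'r'->'R', 'k'->'K'
Result: HVRK


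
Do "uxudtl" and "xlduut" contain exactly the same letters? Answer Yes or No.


String 1: 'uxudtl' -> sorted: 'dltuux'
String 2: 'xlduut' -> sorted: 'dltuux'
Compare sorted forms: 'dltuux' == 'dltuux'
Anagram: Yes


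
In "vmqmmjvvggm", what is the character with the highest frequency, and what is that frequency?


Input: 'vmqmmjvvggm'
Operation: tally each character
Counts: 'g':2, 'j':1, 'm':4, 'q':1, 'v':3
Maximum: 'm' appears 4 times


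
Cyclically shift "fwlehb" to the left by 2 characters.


Input: 'fwlehb', shift = 2
Operation: split at index 2 and swap parts
Front part s[0:2] = 'fw'
Back part s[2:] = 'lehb'
Rotated = back + front = 'lehb' + 'fw'
Result: lehbfw


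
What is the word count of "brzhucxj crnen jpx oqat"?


Input string: 'brzhucxj crnen jpx oqat'
Operation: split by spaces
Words found: 'brzhucxj', 'crnen', 'jpx', 'oqat'
Word count: 4


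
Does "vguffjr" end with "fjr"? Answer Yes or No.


Input string: 'vguffjr'
Suffix to check: 'fjr'
Last 3 characters of input: 'fjr'
Match: True
Result: Yes


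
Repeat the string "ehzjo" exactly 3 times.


Input string: 'ehzjo'
Operation: repeat 3 times
Concatenation: 'ehzjo' + 'ehzjo' + 'ehzjo'
Result: ehzjoehzjoehzjo


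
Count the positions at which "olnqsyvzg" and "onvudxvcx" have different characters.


String 1: 'olnqsyvzg'
String 2: 'onvudxvcx'
Compare each position: pos 0: 'o'=='o', pos 1: 'l'!='n', pos 2: 'n'!='v', pos 3: 'q'!='u', pos 4: 's'!='d', pos 5: 'y'!='x', pos 6: 'v'=='v', pos 7: 'z'!='c', pos 8: 'g'!='x'
Differing positions: 7
Hamming distance: 7


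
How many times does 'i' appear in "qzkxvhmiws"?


Input string: 'qzkxvhmiws'
Target character: 'i'
Scan each position: s[7]='i'
Matches found at indices: 7
Total: 1


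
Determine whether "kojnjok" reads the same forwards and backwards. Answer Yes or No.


Input string: 'kojnjok'
Reversed: 'kojnjok'
Compare pairs: s[0]='k' vs s[6]='k' (match), s[1]='o' vs s[5]='o' (match), s[2]='j' vs s[4]='j' (match)
Palindrome: Yes


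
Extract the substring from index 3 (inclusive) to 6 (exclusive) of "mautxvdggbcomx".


Input string: 'mautxvdggbcomx'
Operation: slice [3:6]
Extract characters: s[3]='t', s[4]='x', s[5]='v'
Result: txv


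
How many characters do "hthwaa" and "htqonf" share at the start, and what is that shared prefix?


String 1: 'hthwaa'
String 2: 'htqonf'
Compare position by position:
pos 0: 'h' vs 'h' match
pos 1: 't' vs 't' match
pos 2: 'h' vs 'q' differ -> stop
Longest common prefix: "ht" (length 2)


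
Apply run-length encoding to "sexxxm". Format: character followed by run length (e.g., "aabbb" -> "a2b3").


Input: 'sexxxm'
Operation: identify consecutive runs
Runs: 's' -> s1, 'e' -> e1, 'xxx' -> x3, 'm' -> m1
Encoded: s1e1x3m1


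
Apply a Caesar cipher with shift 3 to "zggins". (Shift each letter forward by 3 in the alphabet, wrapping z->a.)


Input: 'zggins', shift = 3
Operation: for each letter, (position + 3) mod 26
Mapping: 'z'(25+3=28, 28 mod 26=2)->'c', 'g'(6+3=9)->'j', 'g'(6+3=9)->'j', 'i'(8+3=11)->'l', 'n'(13+3=16)->'q', 's'(18+3=21)->'v'
Result: cjjlqv


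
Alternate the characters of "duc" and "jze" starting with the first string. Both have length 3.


String 1: 'duc'
String 2: 'jze'
Operation: alternate characters
Pairs: 'd'+'j', 'u'+'z', 'c'+'e'
Result: djuzce


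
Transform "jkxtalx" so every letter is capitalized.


Input string: 'jkxtalx'
Operation: convert each letter to uppercase
Mapping: 'j'->'J', 'k'->'K', 'x'->'X', 't'->'T', 'a'->'A', 'l'->'L', 'x'->'X'
Result: JKXTALX


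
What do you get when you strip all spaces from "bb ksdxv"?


Input string: 'bb ksdxv'
Operation: remove all spaces
Words: 'bb', 'ksdxv'
Join without spaces: bbksdxv


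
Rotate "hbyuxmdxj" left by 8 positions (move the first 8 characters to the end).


Input: 'hbyuxmdxj', shift = 8
Operation: split at index 8 and swap parts
Front part s[0:8] = 'hbyuxmdx'
Back part s[8:] = 'j'
Rotated = back + front = 'j' + 'hbyuxmdx'
Result: jhbyuxmdx


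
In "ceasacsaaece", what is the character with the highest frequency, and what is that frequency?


Input: 'ceasacsaaece'
Operation: tally each character
Counts: 'a':4, 'c':3, 'e':3, 's':2
Maximum: 'a' appears 4 times


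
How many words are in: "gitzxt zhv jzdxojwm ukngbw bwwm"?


Input string: 'gitzxt zhv jzdxojwm ukngbw bwwm'
Operation: split by spaces
Words found: 'gitzxt', 'zhv', 'jzdxojwm', 'ukngbw', 'bwwm'
Word count: 5


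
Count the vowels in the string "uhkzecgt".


Input string: 'uhkzecgt'
Operation: count vowels (a, e, i, o, u)
Scan: s[0]='u' (vowel), s[1]='h', s[2]='k', s[3]='z', s[4]='e' (vowel), s[5]='c', s[6]='g', s[7]='t'
Vowels found: 2
Result: 2


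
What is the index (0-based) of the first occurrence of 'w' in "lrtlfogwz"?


Input string: 'lrtlfogwz'
Target: 'w'
Scanning left to right: s[0]='l', s[1]='r', s[2]='t', s[3]='l', s[4]='f', s[5]='o', s[6]='g', s[7]='w'
First match at index: 7


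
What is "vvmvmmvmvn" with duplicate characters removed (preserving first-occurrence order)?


Input: 'vvmvmmvmvn'
Operation: keep first occurrence of each character
Scan: s[0]='v' new -> keep; s[1]='v' seen -> skip; s[2]='m' new -> keep; s[3]='v' seen -> skip; s[4]='m' seen -> skip; s[5]='m' seen -> skip; s[6]='v' seen -> skip; s[7]='m' seen -> skip; s[8]='v' seen -> skip; s[9]='n' new -> keep
Result: vmn


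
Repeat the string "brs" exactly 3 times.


Input string: 'brs'
Operation: repeat 3 times
Concatenation: 'brs' + 'brs' + 'brs'
Result: brsbrsbrs


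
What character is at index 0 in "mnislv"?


Input string: 'mnislv'
Operation: get character at index 0
Index mapping: s[0]='m'
Result: 'm'


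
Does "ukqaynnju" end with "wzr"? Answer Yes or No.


Input string: 'ukqaynnju'
Suffix to check: 'wzr'
Last 3 characters of input: 'nju'
Match: False
Result: No


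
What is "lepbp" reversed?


Input string: 'lepbp'
Operation: reverse character order
Original order: 'l' -> 'e' -> 'p' -> 'b' -> 'p'
Reversed order: 'p' -> 'b' -> 'p' -> 'e' -> 'l'
Result: pbpel


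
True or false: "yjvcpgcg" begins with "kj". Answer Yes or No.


Input string: 'yjvcpgcg'
Prefix to check: 'kj'
First 2 characters of input: 'yj'
Match: False
Result: No


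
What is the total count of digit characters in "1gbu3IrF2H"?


Input string: '1gbu3IrF2H'
Operation: count digit characters (0-9)
Scan: '1'(digit), 'g', 'b', 'u', '3'(digit), 'I', 'r', 'F', '2'(digit), 'H'
Digits found: 3
Result: 3


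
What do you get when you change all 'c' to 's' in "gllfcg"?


Input string: 'gllfcg'
Operation: replace 'c' with 's'
Positions of 'c': 4
After replacement: gllfsg


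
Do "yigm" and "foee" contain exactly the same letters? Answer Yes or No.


String 1: 'yigm' -> sorted: 'gimy'
String 2: 'foee' -> sorted: 'eefo'
Compare sorted forms: 'gimy' != 'eefo'
Anagram: No


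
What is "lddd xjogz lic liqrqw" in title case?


Input string: 'lddd xjogz lic liqrqw'
Operation: capitalize first letter of each word
Word transformations: 'lddd'->'Lddd', 'xjogz'->'Xjogz', 'lic'->'Lic', 'liqrqw'->'Liqrqw'
Result: Lddd Xjogz Lic Liqrqw


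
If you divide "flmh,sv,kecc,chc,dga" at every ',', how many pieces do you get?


Input string: 'flmh,sv,kecc,chc,dga'
Delimiter: ','
Split result: 'flmh', 'sv', 'kecc', 'chc', 'dga'
Number of parts: 5
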